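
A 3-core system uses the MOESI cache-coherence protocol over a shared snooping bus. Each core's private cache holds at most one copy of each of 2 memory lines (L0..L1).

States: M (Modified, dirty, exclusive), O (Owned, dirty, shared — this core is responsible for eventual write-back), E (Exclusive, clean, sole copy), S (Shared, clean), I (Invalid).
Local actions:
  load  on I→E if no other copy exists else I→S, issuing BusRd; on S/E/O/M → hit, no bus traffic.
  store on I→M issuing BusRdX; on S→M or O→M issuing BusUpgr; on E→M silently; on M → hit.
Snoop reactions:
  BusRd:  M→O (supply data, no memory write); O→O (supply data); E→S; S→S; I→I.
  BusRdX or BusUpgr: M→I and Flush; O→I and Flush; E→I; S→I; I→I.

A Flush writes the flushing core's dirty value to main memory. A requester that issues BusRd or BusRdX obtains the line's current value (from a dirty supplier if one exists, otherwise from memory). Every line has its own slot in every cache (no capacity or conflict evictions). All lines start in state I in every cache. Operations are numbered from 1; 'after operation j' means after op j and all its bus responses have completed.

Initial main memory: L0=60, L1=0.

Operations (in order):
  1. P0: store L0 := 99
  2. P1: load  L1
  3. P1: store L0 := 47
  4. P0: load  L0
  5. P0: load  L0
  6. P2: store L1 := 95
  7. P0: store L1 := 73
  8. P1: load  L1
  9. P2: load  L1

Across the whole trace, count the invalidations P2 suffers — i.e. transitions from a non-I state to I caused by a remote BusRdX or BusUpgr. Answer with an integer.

invalidations = 1

  op1 P0: store L0 := 99 → M/I/I on L0; bus BusRdX; mem=60
  op2 P1: load  L1 → I/E/I on L1; bus BusRd; mem=0
  op3 P1: store L0 := 47 → I/M/I on L0; bus BusRdX Flush; mem=99
  op4 P0: load  L0 → S/O/I on L0; bus BusRd; mem=99
  op5 P0: load  L0 → S/O/I on L0; bus (none); mem=99
  op6 P2: store L1 := 95 → I/I/M on L1; bus BusRdX; mem=0
  op7 P0: store L1 := 73 → M/I/I on L1; bus BusRdX Flush; mem=95
  op8 P1: load  L1 → O/S/I on L1; bus BusRd; mem=95
  op9 P2: load  L1 → O/S/S on L1; bus BusRd; mem=95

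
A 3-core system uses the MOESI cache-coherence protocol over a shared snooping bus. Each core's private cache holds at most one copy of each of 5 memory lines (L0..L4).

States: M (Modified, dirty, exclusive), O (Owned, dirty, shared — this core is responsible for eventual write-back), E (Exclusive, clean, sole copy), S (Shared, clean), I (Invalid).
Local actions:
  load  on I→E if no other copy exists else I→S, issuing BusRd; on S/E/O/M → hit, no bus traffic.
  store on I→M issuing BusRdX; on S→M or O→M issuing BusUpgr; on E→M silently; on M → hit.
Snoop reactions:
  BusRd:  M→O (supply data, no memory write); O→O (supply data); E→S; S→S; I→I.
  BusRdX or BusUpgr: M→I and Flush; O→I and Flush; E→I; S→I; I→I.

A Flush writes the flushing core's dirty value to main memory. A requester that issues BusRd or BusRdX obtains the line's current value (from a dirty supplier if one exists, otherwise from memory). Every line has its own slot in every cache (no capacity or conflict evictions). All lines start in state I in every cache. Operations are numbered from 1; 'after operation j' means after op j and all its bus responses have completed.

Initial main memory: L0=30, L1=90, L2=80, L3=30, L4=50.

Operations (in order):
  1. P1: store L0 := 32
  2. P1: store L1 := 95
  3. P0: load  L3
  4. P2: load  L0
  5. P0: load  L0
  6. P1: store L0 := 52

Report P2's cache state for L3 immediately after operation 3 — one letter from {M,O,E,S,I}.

[1] P1: store L0 := 32 | P0:I, P1:M(32), P2:I | bus: BusRdX
[2] P1: store L1 := 95 | P0:I, P1:M(95), P2:I | bus: BusRdX
[3] P0: load  L3 | P0:E(30), P1:I, P2:I | bus: BusRd
[4] P2: load  L0 | P0:I, P1:O(32), P2:S(32) | bus: BusRd
[5] P0: load  L0 | P0:S(32), P1:O(32), P2:S(32) | bus: BusRd
[6] P1: store L0 := 52 | P0:I, P1:M(52), P2:I | bus: BusUpgr

state = I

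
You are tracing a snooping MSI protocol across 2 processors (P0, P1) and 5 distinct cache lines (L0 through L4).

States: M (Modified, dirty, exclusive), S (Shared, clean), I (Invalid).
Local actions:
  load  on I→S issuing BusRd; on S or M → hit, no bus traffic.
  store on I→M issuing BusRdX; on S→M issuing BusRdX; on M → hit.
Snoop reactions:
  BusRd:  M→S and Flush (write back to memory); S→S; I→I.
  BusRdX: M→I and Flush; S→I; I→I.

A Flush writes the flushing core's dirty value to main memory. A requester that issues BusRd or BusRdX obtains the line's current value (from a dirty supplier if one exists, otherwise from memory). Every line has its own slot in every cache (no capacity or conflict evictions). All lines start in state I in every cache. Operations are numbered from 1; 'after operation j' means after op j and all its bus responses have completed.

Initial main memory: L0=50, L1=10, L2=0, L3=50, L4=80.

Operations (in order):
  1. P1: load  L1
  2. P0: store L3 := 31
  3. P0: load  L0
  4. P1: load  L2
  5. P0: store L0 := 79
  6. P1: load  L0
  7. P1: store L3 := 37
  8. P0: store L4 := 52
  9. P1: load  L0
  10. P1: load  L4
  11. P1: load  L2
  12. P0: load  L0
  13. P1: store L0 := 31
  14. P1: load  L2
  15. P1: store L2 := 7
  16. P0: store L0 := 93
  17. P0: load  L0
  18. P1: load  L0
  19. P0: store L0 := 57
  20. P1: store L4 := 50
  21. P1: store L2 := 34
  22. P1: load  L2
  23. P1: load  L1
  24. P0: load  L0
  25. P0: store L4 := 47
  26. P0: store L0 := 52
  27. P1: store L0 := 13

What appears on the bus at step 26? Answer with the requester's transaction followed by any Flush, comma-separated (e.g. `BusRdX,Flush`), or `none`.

1. P1: load  L1  bus=[BusRd]  L1: P0=I P1=S  mem[L1]=10
2. P0: store L3 := 31  bus=[BusRdX]  L3: P0=M P1=I  mem[L3]=50
3. P0: load  L0  bus=[BusRd]  L0: P0=S P1=I  mem[L0]=50
4. P1: load  L2  bus=[BusRd]  L2: P0=I P1=S  mem[L2]=0
5. P0: store L0 := 79  bus=[BusRdX]  L0: P0=M P1=I  mem[L0]=50
6. P1: load  L0  bus=[BusRd,Flush]  L0: P0=S P1=S  mem[L0]=79
7. P1: store L3 := 37  bus=[BusRdX,Flush]  L3: P0=I P1=M  mem[L3]=31
8. P0: store L4 := 52  bus=[BusRdX]  L4: P0=M P1=I  mem[L4]=80
9. P1: load  L0  bus=[-]  L0: P0=S P1=S  mem[L0]=79
10. P1: load  L4  bus=[BusRd,Flush]  L4: P0=S P1=S  mem[L4]=52
11. P1: load  L2  bus=[-]  L2: P0=I P1=S  mem[L2]=0
12. P0: load  L0  bus=[-]  L0: P0=S P1=S  mem[L0]=79
13. P1: store L0 := 31  bus=[BusRdX]  L0: P0=I P1=M  mem[L0]=79
14. P1: load  L2  bus=[-]  L2: P0=I P1=S  mem[L2]=0
15. P1: store L2 := 7  bus=[BusRdX]  L2: P0=I P1=M  mem[L2]=0
16. P0: store L0 := 93  bus=[BusRdX,Flush]  L0: P0=M P1=I  mem[L0]=31
17. P0: load  L0  bus=[-]  L0: P0=M P1=I  mem[L0]=31
18. P1: load  L0  bus=[BusRd,Flush]  L0: P0=S P1=S  mem[L0]=93
19. P0: store L0 := 57  bus=[BusRdX]  L0: P0=M P1=I  mem[L0]=93
20. P1: store L4 := 50  bus=[BusRdX]  L4: P0=I P1=M  mem[L4]=52
21. P1: store L2 := 34  bus=[-]  L2: P0=I P1=M  mem[L2]=0
22. P1: load  L2  bus=[-]  L2: P0=I P1=M  mem[L2]=0
23. P1: load  L1  bus=[-]  L1: P0=I P1=S  mem[L1]=10
24. P0: load  L0  bus=[-]  L0: P0=M P1=I  mem[L0]=93
25. P0: store L4 := 47  bus=[BusRdX,Flush]  L4: P0=M P1=I  mem[L4]=50
26. P0: store L0 := 52  bus=[-]  L0: P0=M P1=I  mem[L0]=93
27. P1: store L0 := 13  bus=[BusRdX,Flush]  L0: P0=I P1=M  mem[L0]=52

bus = none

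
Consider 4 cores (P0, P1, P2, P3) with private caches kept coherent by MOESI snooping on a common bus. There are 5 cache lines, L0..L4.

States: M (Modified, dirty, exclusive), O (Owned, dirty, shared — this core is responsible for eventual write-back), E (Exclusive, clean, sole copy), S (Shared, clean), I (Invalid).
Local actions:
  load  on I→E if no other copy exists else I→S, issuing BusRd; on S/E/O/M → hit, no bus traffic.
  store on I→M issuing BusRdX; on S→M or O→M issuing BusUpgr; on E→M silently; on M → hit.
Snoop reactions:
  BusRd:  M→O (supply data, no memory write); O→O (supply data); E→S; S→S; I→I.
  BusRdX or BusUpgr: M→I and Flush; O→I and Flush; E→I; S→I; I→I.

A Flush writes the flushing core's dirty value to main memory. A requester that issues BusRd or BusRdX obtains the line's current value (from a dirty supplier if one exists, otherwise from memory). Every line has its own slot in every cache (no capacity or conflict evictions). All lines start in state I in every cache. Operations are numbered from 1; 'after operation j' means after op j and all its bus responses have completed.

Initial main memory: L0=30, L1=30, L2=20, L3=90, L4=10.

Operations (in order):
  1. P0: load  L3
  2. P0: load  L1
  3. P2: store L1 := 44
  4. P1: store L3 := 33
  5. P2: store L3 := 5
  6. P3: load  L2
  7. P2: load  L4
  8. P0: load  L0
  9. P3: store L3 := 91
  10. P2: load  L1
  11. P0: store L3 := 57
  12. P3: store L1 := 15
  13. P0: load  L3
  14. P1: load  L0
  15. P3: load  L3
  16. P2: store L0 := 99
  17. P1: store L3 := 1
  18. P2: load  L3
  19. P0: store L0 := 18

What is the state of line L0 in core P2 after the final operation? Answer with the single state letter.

step 1: P0: load  L3  ⟶  EIII  (L3)  txn=BusRd  M[L3]=90
step 2: P0: load  L1  ⟶  EIII  (L1)  txn=BusRd  M[L1]=30
step 3: P2: store L1 := 44  ⟶  IIMI  (L1)  txn=BusRdX  M[L1]=30
step 4: P1: store L3 := 33  ⟶  IMII  (L3)  txn=BusRdX  M[L3]=90
step 5: P2: store L3 := 5  ⟶  IIMI  (L3)  txn=BusRdX+Flush  M[L3]=33
step 6: P3: load  L2  ⟶  IIIE  (L2)  txn=BusRd  M[L2]=20
step 7: P2: load  L4  ⟶  IIEI  (L4)  txn=BusRd  M[L4]=10
step 8: P0: load  L0  ⟶  EIII  (L0)  txn=BusRd  M[L0]=30
step 9: P3: store L3 := 91  ⟶  IIIM  (L3)  txn=BusRdX+Flush  M[L3]=5
step 10: P2: load  L1  ⟶  IIMI  (L1)  txn=∅  M[L1]=30
step 11: P0: store L3 := 57  ⟶  MIII  (L3)  txn=BusRdX+Flush  M[L3]=91
step 12: P3: store L1 := 15  ⟶  IIIM  (L1)  txn=BusRdX+Flush  M[L1]=44
step 13: P0: load  L3  ⟶  MIII  (L3)  txn=∅  M[L3]=91
step 14: P1: load  L0  ⟶  SSII  (L0)  txn=BusRd  M[L0]=30
step 15: P3: load  L3  ⟶  OIIS  (L3)  txn=BusRd  M[L3]=91
step 16: P2: store L0 := 99  ⟶  IIMI  (L0)  txn=BusRdX  M[L0]=30
step 17: P1: store L3 := 1  ⟶  IMII  (L3)  txn=BusRdX+Flush  M[L3]=57
step 18: P2: load  L3  ⟶  IOSI  (L3)  txn=BusRd  M[L3]=57
step 19: P0: store L0 := 18  ⟶  MIII  (L0)  txn=BusRdX+Flush  M[L0]=99

state = I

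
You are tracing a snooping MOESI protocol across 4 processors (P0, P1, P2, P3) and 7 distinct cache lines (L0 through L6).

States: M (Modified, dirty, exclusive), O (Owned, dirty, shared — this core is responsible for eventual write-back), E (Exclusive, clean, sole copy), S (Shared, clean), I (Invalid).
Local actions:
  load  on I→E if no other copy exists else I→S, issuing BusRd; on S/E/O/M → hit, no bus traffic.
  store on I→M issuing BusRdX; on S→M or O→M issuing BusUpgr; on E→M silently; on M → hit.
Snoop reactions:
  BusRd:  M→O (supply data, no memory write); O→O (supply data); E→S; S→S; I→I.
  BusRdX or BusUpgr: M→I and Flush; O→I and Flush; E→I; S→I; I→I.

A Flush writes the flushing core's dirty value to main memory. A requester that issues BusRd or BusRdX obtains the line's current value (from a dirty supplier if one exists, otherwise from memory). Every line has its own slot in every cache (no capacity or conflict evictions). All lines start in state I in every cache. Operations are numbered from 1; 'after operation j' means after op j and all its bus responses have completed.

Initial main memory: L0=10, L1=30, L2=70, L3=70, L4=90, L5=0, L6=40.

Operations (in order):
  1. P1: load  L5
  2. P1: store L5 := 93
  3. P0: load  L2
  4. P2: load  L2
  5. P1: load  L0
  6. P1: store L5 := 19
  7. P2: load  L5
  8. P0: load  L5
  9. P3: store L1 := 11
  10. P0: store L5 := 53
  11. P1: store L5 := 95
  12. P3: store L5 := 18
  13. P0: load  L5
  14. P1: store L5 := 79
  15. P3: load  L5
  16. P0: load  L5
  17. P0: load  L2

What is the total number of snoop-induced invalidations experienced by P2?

invalidations = 1

step 1: P1: load  L5  ⟶  IEII  (L5)  txn=BusRd  M[L5]=0
step 2: P1: store L5 := 93  ⟶  IMII  (L5)  txn=∅  M[L5]=0
step 3: P0: load  L2  ⟶  EIII  (L2)  txn=BusRd  M[L2]=70
step 4: P2: load  L2  ⟶  SISI  (L2)  txn=BusRd  M[L2]=70
step 5: P1: load  L0  ⟶  IEII  (L0)  txn=BusRd  M[L0]=10
step 6: P1: store L5 := 19  ⟶  IMII  (L5)  txn=∅  M[L5]=0
step 7: P2: load  L5  ⟶  IOSI  (L5)  txn=BusRd  M[L5]=0
step 8: P0: load  L5  ⟶  SOSI  (L5)  txn=BusRd  M[L5]=0
step 9: P3: store L1 := 11  ⟶  IIIM  (L1)  txn=BusRdX  M[L1]=30
step 10: P0: store L5 := 53  ⟶  MIII  (L5)  txn=BusUpgr+Flush  M[L5]=19
step 11: P1: store L5 := 95  ⟶  IMII  (L5)  txn=BusRdX+Flush  M[L5]=53
step 12: P3: store L5 := 18  ⟶  IIIM  (L5)  txn=BusRdX+Flush  M[L5]=95
step 13: P0: load  L5  ⟶  SIIO  (L5)  txn=BusRd  M[L5]=95
step 14: P1: store L5 := 79  ⟶  IMII  (L5)  txn=BusRdX+Flush  M[L5]=18
step 15: P3: load  L5  ⟶  IOIS  (L5)  txn=BusRd  M[L5]=18
step 16: P0: load  L5  ⟶  SOIS  (L5)  txn=BusRd  M[L5]=18
step 17: P0: load  L2  ⟶  SISI  (L2)  txn=∅  M[L2]=70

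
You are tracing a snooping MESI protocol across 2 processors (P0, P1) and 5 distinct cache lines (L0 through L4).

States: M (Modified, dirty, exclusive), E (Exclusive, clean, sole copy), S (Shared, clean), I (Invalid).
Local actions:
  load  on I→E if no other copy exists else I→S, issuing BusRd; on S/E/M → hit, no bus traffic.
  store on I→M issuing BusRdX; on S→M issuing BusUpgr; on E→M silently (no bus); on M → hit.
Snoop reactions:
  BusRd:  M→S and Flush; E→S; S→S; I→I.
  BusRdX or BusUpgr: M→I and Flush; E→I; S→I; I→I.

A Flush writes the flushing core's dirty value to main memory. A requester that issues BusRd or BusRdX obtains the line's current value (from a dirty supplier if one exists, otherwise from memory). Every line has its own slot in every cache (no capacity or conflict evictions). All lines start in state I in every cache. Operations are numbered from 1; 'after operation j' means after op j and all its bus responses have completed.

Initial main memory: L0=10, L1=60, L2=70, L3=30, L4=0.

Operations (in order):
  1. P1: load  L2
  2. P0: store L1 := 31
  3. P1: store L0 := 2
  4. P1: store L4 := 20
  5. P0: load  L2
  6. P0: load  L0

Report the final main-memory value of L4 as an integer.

memory[L4] = 0

  op1 P1: load  L2 → I/E on L2; bus BusRd; mem=70
  op2 P0: store L1 := 31 → M/I on L1; bus BusRdX; mem=60
  op3 P1: store L0 := 2 → I/M on L0; bus BusRdX; mem=10
  op4 P1: store L4 := 20 → I/M on L4; bus BusRdX; mem=0
  op5 P0: load  L2 → S/S on L2; bus BusRd; mem=70
  op6 P0: load  L0 → S/S on L0; bus BusRd Flush; mem=2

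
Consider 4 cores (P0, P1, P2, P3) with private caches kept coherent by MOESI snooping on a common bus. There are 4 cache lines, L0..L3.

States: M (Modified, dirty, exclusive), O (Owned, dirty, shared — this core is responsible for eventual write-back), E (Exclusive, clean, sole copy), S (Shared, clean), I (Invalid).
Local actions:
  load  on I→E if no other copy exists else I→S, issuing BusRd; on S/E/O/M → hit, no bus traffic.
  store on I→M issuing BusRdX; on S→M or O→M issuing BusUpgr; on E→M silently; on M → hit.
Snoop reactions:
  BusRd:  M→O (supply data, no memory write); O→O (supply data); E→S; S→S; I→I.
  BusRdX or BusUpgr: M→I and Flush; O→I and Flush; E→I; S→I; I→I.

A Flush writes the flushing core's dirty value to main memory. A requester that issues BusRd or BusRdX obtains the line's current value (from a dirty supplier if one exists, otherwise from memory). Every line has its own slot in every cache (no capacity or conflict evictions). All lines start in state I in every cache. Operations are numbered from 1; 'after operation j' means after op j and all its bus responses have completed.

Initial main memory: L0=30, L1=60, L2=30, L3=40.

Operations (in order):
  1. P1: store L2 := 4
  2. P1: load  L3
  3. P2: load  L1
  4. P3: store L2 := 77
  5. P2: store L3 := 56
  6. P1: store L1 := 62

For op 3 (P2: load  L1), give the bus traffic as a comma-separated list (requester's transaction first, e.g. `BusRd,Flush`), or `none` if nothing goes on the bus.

[1] P1: store L2 := 4 | P0:I, P1:M(4), P2:I, P3:I | bus: BusRdX
[2] P1: load  L3 | P0:I, P1:E(40), P2:I, P3:I | bus: BusRd
[3] P2: load  L1 | P0:I, P1:I, P2:E(60), P3:I | bus: BusRd
[4] P3: store L2 := 77 | P0:I, P1:I, P2:I, P3:M(77) | bus: BusRdX,Flush
[5] P2: store L3 := 56 | P0:I, P1:I, P2:M(56), P3:I | bus: BusRdX
[6] P1: store L1 := 62 | P0:I, P1:M(62), P2:I, P3:I | bus: BusRdX

bus = BusRd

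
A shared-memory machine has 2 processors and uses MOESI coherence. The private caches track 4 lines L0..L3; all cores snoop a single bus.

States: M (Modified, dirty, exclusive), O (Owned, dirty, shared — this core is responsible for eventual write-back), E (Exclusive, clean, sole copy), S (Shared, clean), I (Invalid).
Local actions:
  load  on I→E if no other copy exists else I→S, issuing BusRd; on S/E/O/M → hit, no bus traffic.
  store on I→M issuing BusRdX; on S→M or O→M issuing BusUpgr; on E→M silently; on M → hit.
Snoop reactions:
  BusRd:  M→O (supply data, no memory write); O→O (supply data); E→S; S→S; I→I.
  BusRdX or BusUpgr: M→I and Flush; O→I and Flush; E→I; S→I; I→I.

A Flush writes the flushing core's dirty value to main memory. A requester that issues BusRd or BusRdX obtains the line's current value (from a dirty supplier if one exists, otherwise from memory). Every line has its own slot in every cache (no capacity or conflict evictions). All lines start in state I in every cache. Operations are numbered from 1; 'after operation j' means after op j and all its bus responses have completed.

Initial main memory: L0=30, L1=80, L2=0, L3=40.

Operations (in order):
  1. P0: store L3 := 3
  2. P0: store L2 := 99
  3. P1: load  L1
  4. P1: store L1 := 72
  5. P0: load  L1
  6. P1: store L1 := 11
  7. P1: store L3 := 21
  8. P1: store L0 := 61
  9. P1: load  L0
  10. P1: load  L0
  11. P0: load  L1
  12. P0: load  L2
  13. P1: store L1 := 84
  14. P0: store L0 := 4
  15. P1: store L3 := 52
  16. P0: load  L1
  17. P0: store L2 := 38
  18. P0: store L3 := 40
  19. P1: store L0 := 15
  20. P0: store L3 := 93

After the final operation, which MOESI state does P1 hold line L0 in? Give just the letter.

step 1: P0: store L3 := 3  ⟶  MI  (L3)  txn=BusRdX  M[L3]=40
step 2: P0: store L2 := 99  ⟶  MI  (L2)  txn=BusRdX  M[L2]=0
step 3: P1: load  L1  ⟶  IE  (L1)  txn=BusRd  M[L1]=80
step 4: P1: store L1 := 72  ⟶  IM  (L1)  txn=∅  M[L1]=80
step 5: P0: load  L1  ⟶  SO  (L1)  txn=BusRd  M[L1]=80
step 6: P1: store L1 := 11  ⟶  IM  (L1)  txn=BusUpgr  M[L1]=80
step 7: P1: store L3 := 21  ⟶  IM  (L3)  txn=BusRdX+Flush  M[L3]=3
step 8: P1: store L0 := 61  ⟶  IM  (L0)  txn=BusRdX  M[L0]=30
step 9: P1: load  L0  ⟶  IM  (L0)  txn=∅  M[L0]=30
step 10: P1: load  L0  ⟶  IM  (L0)  txn=∅  M[L0]=30
step 11: P0: load  L1  ⟶  SO  (L1)  txn=BusRd  M[L1]=80
step 12: P0: load  L2  ⟶  MI  (L2)  txn=∅  M[L2]=0
step 13: P1: store L1 := 84  ⟶  IM  (L1)  txn=BusUpgr  M[L1]=80
step 14: P0: store L0 := 4  ⟶  MI  (L0)  txn=BusRdX+Flush  M[L0]=61
step 15: P1: store L3 := 52  ⟶  IM  (L3)  txn=∅  M[L3]=3
step 16: P0: load  L1  ⟶  SO  (L1)  txn=BusRd  M[L1]=80
step 17: P0: store L2 := 38  ⟶  MI  (L2)  txn=∅  M[L2]=0
step 18: P0: store L3 := 40  ⟶  MI  (L3)  txn=BusRdX+Flush  M[L3]=52
step 19: P1: store L0 := 15  ⟶  IM  (L0)  txn=BusRdX+Flush  M[L0]=4
step 20: P0: store L3 := 93  ⟶  MI  (L3)  txn=∅  M[L3]=52

state = M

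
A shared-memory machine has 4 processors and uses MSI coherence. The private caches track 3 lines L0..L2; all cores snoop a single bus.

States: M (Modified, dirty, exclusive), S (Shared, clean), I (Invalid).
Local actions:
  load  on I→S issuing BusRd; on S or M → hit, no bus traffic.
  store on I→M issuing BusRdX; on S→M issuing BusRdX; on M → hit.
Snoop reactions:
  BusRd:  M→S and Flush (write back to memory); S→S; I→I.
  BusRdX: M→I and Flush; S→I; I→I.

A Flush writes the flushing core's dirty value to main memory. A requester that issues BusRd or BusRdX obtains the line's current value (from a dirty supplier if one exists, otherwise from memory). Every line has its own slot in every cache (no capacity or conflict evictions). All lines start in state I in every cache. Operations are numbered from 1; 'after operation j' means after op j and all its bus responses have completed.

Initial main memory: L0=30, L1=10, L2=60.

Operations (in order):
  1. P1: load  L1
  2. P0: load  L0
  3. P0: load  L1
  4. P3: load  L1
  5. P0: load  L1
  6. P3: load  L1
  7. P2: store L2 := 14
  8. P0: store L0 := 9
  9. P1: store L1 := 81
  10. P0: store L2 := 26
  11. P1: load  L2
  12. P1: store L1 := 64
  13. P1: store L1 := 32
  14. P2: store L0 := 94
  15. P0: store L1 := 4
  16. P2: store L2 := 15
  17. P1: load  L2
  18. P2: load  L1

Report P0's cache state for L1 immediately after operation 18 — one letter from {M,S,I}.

  op1 P1: load  L1 → I/S/I/I on L1; bus BusRd; mem=10
  op2 P0: load  L0 → S/I/I/I on L0; bus BusRd; mem=30
  op3 P0: load  L1 → S/S/I/I on L1; bus BusRd; mem=10
  op4 P3: load  L1 → S/S/I/S on L1; bus BusRd; mem=10
  op5 P0: load  L1 → S/S/I/S on L1; bus (none); mem=10
  op6 P3: load  L1 → S/S/I/S on L1; bus (none); mem=10
  op7 P2: store L2 := 14 → I/I/M/I on L2; bus BusRdX; mem=60
  op8 P0: store L0 := 9 → M/I/I/I on L0; bus BusRdX; mem=30
  op9 P1: store L1 := 81 → I/M/I/I on L1; bus BusRdX; mem=10
  op10 P0: store L2 := 26 → M/I/I/I on L2; bus BusRdX Flush; mem=14
  op11 P1: load  L2 → S/S/I/I on L2; bus BusRd Flush; mem=26
  op12 P1: store L1 := 64 → I/M/I/I on L1; bus (none); mem=10
  op13 P1: store L1 := 32 → I/M/I/I on L1; bus (none); mem=10
  op14 P2: store L0 := 94 → I/I/M/I on L0; bus BusRdX Flush; mem=9
  op15 P0: store L1 := 4 → M/I/I/I on L1; bus BusRdX Flush; mem=32
  op16 P2: store L2 := 15 → I/I/M/I on L2; bus BusRdX; mem=26
  op17 P1: load  L2 → I/S/S/I on L2; bus BusRd Flush; mem=15
  op18 P2: load  L1 → S/I/S/I on L1; bus BusRd Flush; mem=4

state = S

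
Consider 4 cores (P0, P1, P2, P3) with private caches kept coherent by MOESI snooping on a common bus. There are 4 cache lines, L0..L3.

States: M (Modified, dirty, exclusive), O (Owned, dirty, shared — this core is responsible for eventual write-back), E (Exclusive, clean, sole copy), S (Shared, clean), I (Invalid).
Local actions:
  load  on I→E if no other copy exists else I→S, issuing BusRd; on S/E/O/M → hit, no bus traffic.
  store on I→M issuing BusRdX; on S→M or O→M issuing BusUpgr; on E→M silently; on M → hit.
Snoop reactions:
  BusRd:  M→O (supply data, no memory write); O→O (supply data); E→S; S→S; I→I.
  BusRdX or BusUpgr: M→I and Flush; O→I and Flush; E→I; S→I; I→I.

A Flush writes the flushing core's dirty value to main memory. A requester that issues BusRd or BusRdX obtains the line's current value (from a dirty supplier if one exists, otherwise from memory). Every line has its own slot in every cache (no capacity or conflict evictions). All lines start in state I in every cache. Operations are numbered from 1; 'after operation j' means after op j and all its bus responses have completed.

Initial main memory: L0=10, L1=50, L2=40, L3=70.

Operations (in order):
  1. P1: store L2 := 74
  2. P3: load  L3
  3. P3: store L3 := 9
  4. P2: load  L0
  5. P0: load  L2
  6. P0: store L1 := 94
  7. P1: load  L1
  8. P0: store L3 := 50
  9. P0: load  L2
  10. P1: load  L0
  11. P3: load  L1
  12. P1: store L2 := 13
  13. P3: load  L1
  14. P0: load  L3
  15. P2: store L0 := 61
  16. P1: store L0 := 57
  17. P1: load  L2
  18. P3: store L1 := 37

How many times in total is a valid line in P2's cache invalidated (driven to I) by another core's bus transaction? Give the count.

  op1 P1: store L2 := 74 → I/M/I/I on L2; bus BusRdX; mem=40
  op2 P3: load  L3 → I/I/I/E on L3; bus BusRd; mem=70
  op3 P3: store L3 := 9 → I/I/I/M on L3; bus (none); mem=70
  op4 P2: load  L0 → I/I/E/I on L0; bus BusRd; mem=10
  op5 P0: load  L2 → S/O/I/I on L2; bus BusRd; mem=40
  op6 P0: store L1 := 94 → M/I/I/I on L1; bus BusRdX; mem=50
  op7 P1: load  L1 → O/S/I/I on L1; bus BusRd; mem=50
  op8 P0: store L3 := 50 → M/I/I/I on L3; bus BusRdX Flush; mem=9
  op9 P0: load  L2 → S/O/I/I on L2; bus (none); mem=40
  op10 P1: load  L0 → I/S/S/I on L0; bus BusRd; mem=10
  op11 P3: load  L1 → O/S/I/S on L1; bus BusRd; mem=50
  op12 P1: store L2 := 13 → I/M/I/I on L2; bus BusUpgr; mem=40
  op13 P3: load  L1 → O/S/I/S on L1; bus (none); mem=50
  op14 P0: load  L3 → M/I/I/I on L3; bus (none); mem=9
  op15 P2: store L0 := 61 → I/I/M/I on L0; bus BusUpgr; mem=10
  op16 P1: store L0 := 57 → I/M/I/I on L0; bus BusRdX Flush; mem=61
  op17 P1: load  L2 → I/M/I/I on L2; bus (none); mem=40
  op18 P3: store L1 := 37 → I/I/I/M on L1; bus BusUpgr Flush; mem=94

invalidations = 1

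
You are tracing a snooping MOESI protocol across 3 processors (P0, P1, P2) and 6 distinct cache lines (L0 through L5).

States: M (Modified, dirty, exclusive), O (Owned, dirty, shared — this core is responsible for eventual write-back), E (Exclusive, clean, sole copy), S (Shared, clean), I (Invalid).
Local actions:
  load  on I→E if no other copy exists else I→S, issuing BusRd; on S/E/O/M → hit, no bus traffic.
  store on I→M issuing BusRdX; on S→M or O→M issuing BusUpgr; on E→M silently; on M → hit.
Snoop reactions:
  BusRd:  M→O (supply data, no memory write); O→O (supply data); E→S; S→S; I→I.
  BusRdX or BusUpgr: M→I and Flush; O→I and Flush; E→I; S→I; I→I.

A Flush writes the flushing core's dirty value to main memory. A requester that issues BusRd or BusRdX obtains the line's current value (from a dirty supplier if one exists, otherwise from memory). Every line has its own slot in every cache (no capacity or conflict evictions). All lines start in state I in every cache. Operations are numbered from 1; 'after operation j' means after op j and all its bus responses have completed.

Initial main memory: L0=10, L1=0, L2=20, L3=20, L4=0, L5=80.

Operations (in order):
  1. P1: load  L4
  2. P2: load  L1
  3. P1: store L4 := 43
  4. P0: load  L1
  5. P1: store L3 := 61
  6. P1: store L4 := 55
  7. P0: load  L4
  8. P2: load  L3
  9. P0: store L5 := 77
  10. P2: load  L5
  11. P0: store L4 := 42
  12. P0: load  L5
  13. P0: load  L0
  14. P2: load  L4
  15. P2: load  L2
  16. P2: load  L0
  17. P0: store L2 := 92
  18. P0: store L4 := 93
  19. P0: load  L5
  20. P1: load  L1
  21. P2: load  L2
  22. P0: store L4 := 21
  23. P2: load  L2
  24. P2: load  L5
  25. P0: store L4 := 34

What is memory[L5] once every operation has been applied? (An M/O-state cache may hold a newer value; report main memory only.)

  op1 P1: load  L4 → I/E/I on L4; bus BusRd; mem=0
  op2 P2: load  L1 → I/I/E on L1; bus BusRd; mem=0
  op3 P1: store L4 := 43 → I/M/I on L4; bus (none); mem=0
  op4 P0: load  L1 → S/I/S on L1; bus BusRd; mem=0
  op5 P1: store L3 := 61 → I/M/I on L3; bus BusRdX; mem=20
  op6 P1: store L4 := 55 → I/M/I on L4; bus (none); mem=0
  op7 P0: load  L4 → S/O/I on L4; bus BusRd; mem=0
  op8 P2: load  L3 → I/O/S on L3; bus BusRd; mem=20
  op9 P0: store L5 := 77 → M/I/I on L5; bus BusRdX; mem=80
  op10 P2: load  L5 → O/I/S on L5; bus BusRd; mem=80
  op11 P0: store L4 := 42 → M/I/I on L4; bus BusUpgr Flush; mem=55
  op12 P0: load  L5 → O/I/S on L5; bus (none); mem=80
  op13 P0: load  L0 → E/I/I on L0; bus BusRd; mem=10
  op14 P2: load  L4 → O/I/S on L4; bus BusRd; mem=55
  op15 P2: load  L2 → I/I/E on L2; bus BusRd; mem=20
  op16 P2: load  L0 → S/I/S on L0; bus BusRd; mem=10
  op17 P0: store L2 := 92 → M/I/I on L2; bus BusRdX; mem=20
  op18 P0: store L4 := 93 → M/I/I on L4; bus BusUpgr; mem=55
  op19 P0: load  L5 → O/I/S on L5; bus (none); mem=80
  op20 P1: load  L1 → S/S/S on L1; bus BusRd; mem=0
  op21 P2: load  L2 → O/I/S on L2; bus BusRd; mem=20
  op22 P0: store L4 := 21 → M/I/I on L4; bus (none); mem=55
  op23 P2: load  L2 → O/I/S on L2; bus (none); mem=20
  op24 P2: load  L5 → O/I/S on L5; bus (none); mem=80
  op25 P0: store L4 := 34 → M/I/I on L4; bus (none); mem=55

memory[L5] = 80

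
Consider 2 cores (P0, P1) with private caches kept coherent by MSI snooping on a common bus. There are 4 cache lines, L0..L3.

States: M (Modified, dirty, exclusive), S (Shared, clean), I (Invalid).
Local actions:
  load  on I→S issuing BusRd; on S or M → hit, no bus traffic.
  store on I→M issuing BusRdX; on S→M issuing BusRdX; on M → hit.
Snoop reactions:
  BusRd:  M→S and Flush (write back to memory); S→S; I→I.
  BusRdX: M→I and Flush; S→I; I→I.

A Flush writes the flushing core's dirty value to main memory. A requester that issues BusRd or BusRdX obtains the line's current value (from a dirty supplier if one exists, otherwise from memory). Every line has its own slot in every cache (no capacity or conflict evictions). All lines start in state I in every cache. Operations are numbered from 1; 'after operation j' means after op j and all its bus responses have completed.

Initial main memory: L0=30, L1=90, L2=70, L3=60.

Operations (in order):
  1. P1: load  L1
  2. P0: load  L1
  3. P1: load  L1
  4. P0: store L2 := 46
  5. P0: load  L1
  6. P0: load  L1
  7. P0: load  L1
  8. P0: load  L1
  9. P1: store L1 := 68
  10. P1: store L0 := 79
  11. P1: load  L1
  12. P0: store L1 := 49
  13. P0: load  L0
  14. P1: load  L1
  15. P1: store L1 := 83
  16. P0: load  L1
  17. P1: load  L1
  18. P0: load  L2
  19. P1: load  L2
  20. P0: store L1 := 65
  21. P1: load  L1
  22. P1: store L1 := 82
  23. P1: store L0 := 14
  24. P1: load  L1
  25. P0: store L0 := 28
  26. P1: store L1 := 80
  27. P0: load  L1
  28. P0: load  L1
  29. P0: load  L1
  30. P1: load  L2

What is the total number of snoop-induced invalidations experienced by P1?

  op1 P1: load  L1 → I/S on L1; bus BusRd; mem=90
  op2 P0: load  L1 → S/S on L1; bus BusRd; mem=90
  op3 P1: load  L1 → S/S on L1; bus (none); mem=90
  op4 P0: store L2 := 46 → M/I on L2; bus BusRdX; mem=70
  op5 P0: load  L1 → S/S on L1; bus (none); mem=90
  op6 P0: load  L1 → S/S on L1; bus (none); mem=90
  op7 P0: load  L1 → S/S on L1; bus (none); mem=90
  op8 P0: load  L1 → S/S on L1; bus (none); mem=90
  op9 P1: store L1 := 68 → I/M on L1; bus BusRdX; mem=90
  op10 P1: store L0 := 79 → I/M on L0; bus BusRdX; mem=30
  op11 P1: load  L1 → I/M on L1; bus (none); mem=90
  op12 P0: store L1 := 49 → M/I on L1; bus BusRdX Flush; mem=68
  op13 P0: load  L0 → S/S on L0; bus BusRd Flush; mem=79
  op14 P1: load  L1 → S/S on L1; bus BusRd Flush; mem=49
  op15 P1: store L1 := 83 → I/M on L1; bus BusRdX; mem=49
  op16 P0: load  L1 → S/S on L1; bus BusRd Flush; mem=83
  op17 P1: load  L1 → S/S on L1; bus (none); mem=83
  op18 P0: load  L2 → M/I on L2; bus (none); mem=70
  op19 P1: load  L2 → S/S on L2; bus BusRd Flush; mem=46
  op20 P0: store L1 := 65 → M/I on L1; bus BusRdX; mem=83
  op21 P1: load  L1 → S/S on L1; bus BusRd Flush; mem=65
  op22 P1: store L1 := 82 → I/M on L1; bus BusRdX; mem=65
  op23 P1: store L0 := 14 → I/M on L0; bus BusRdX; mem=79
  op24 P1: load  L1 → I/M on L1; bus (none); mem=65
  op25 P0: store L0 := 28 → M/I on L0; bus BusRdX Flush; mem=14
  op26 P1: store L1 := 80 → I/M on L1; bus (none); mem=65
  op27 P0: load  L1 → S/S on L1; bus BusRd Flush; mem=80
  op28 P0: load  L1 → S/S on L1; bus (none); mem=80
  op29 P0: load  L1 → S/S on L1; bus (none); mem=80
  op30 P1: load  L2 → S/S on L2; bus (none); mem=46

invalidations = 3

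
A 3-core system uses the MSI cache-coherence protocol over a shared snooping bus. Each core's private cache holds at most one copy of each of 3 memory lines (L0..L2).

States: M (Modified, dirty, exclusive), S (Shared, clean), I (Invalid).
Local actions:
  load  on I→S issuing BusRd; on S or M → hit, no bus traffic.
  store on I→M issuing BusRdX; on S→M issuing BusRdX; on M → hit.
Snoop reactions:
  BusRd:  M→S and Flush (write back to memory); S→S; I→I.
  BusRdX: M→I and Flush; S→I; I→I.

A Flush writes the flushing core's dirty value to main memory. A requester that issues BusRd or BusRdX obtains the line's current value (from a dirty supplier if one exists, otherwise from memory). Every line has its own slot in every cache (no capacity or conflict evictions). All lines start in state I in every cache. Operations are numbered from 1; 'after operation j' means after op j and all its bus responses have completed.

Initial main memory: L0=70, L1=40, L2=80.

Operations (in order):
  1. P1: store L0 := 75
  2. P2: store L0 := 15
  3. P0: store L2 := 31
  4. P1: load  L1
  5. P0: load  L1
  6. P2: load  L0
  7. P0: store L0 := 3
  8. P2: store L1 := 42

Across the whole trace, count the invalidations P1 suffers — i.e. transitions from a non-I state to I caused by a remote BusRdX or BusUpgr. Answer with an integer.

invalidations = 2

[1] P1: store L0 := 75 | P0:I, P1:M(75), P2:I | bus: BusRdX
[2] P2: store L0 := 15 | P0:I, P1:I, P2:M(15) | bus: BusRdX,Flush
[3] P0: store L2 := 31 | P0:M(31), P1:I, P2:I | bus: BusRdX
[4] P1: load  L1 | P0:I, P1:S(40), P2:I | bus: BusRd
[5] P0: load  L1 | P0:S(40), P1:S(40), P2:I | bus: BusRd
[6] P2: load  L0 | P0:I, P1:I, P2:M(15) | bus: none
[7] P0: store L0 := 3 | P0:M(3), P1:I, P2:I | bus: BusRdX,Flush
[8] P2: store L1 := 42 | P0:I, P1:I, P2:M(42) | bus: BusRdX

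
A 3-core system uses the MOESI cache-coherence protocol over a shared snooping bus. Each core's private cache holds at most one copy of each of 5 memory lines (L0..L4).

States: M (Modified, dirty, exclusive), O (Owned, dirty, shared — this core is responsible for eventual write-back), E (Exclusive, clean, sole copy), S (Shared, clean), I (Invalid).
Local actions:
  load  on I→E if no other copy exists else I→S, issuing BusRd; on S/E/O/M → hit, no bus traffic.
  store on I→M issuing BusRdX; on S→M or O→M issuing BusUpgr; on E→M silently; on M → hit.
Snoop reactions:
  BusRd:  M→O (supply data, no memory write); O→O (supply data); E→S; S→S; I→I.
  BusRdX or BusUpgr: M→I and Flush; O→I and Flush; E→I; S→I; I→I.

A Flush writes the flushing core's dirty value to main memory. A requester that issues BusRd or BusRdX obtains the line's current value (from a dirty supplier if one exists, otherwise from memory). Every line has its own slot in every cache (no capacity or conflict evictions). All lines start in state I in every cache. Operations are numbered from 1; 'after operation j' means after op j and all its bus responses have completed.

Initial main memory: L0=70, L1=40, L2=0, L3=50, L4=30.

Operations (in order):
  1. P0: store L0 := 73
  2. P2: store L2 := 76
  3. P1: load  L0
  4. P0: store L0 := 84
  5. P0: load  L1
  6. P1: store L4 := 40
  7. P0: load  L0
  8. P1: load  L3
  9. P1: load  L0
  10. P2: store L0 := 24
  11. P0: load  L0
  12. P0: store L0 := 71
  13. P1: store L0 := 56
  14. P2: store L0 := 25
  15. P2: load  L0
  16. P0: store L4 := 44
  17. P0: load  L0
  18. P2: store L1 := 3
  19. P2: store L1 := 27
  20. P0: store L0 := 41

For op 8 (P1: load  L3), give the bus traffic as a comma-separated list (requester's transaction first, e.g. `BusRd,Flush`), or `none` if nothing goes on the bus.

step 1: P0: store L0 := 73  ⟶  MII  (L0)  txn=BusRdX  M[L0]=70
step 2: P2: store L2 := 76  ⟶  IIM  (L2)  txn=BusRdX  M[L2]=0
step 3: P1: load  L0  ⟶  OSI  (L0)  txn=BusRd  M[L0]=70
step 4: P0: store L0 := 84  ⟶  MII  (L0)  txn=BusUpgr  M[L0]=70
step 5: P0: load  L1  ⟶  EII  (L1)  txn=BusRd  M[L1]=40
step 6: P1: store L4 := 40  ⟶  IMI  (L4)  txn=BusRdX  M[L4]=30
step 7: P0: load  L0  ⟶  MII  (L0)  txn=∅  M[L0]=70
step 8: P1: load  L3  ⟶  IEI  (L3)  txn=BusRd  M[L3]=50
step 9: P1: load  L0  ⟶  OSI  (L0)  txn=BusRd  M[L0]=70
step 10: P2: store L0 := 24  ⟶  IIM  (L0)  txn=BusRdX+Flush  M[L0]=84
step 11: P0: load  L0  ⟶  SIO  (L0)  txn=BusRd  M[L0]=84
step 12: P0: store L0 := 71  ⟶  MII  (L0)  txn=BusUpgr+Flush  M[L0]=24
step 13: P1: store L0 := 56  ⟶  IMI  (L0)  txn=BusRdX+Flush  M[L0]=71
step 14: P2: store L0 := 25  ⟶  IIM  (L0)  txn=BusRdX+Flush  M[L0]=56
step 15: P2: load  L0  ⟶  IIM  (L0)  txn=∅  M[L0]=56
step 16: P0: store L4 := 44  ⟶  MII  (L4)  txn=BusRdX+Flush  M[L4]=40
step 17: P0: load  L0  ⟶  SIO  (L0)  txn=BusRd  M[L0]=56
step 18: P2: store L1 := 3  ⟶  IIM  (L1)  txn=BusRdX  M[L1]=40
step 19: P2: store L1 := 27  ⟶  IIM  (L1)  txn=∅  M[L1]=40
step 20: P0: store L0 := 41  ⟶  MII  (L0)  txn=BusUpgr+Flush  M[L0]=25

bus = BusRd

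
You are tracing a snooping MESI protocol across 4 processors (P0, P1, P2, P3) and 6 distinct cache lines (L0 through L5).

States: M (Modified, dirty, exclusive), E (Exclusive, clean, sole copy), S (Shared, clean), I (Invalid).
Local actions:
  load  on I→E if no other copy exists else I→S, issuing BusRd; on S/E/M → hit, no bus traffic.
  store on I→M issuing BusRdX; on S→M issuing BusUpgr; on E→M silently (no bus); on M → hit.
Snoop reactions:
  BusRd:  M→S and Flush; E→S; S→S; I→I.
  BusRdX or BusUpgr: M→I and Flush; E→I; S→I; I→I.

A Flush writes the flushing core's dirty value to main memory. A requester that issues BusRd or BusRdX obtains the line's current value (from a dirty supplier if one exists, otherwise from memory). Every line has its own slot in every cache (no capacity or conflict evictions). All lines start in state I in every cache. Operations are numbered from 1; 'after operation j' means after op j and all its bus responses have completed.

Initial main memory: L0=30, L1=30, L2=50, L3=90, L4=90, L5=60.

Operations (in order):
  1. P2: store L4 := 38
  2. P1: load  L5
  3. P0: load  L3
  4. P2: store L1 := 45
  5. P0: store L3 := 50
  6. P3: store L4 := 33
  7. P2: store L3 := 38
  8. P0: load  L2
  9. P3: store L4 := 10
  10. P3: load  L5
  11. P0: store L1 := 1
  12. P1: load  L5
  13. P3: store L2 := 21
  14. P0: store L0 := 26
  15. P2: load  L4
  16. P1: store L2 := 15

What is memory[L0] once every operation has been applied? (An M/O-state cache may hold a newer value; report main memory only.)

memory[L0] = 30

step 1: P2: store L4 := 38  ⟶  IIMI  (L4)  txn=BusRdX  M[L4]=90
step 2: P1: load  L5  ⟶  IEII  (L5)  txn=BusRd  M[L5]=60
step 3: P0: load  L3  ⟶  EIII  (L3)  txn=BusRd  M[L3]=90
step 4: P2: store L1 := 45  ⟶  IIMI  (L1)  txn=BusRdX  M[L1]=30
step 5: P0: store L3 := 50  ⟶  MIII  (L3)  txn=∅  M[L3]=90
step 6: P3: store L4 := 33  ⟶  IIIM  (L4)  txn=BusRdX+Flush  M[L4]=38
step 7: P2: store L3 := 38  ⟶  IIMI  (L3)  txn=BusRdX+Flush  M[L3]=50
step 8: P0: load  L2  ⟶  EIII  (L2)  txn=BusRd  M[L2]=50
step 9: P3: store L4 := 10  ⟶  IIIM  (L4)  txn=∅  M[L4]=38
step 10: P3: load  L5  ⟶  ISIS  (L5)  txn=BusRd  M[L5]=60
step 11: P0: store L1 := 1  ⟶  MIII  (L1)  txn=BusRdX+Flush  M[L1]=45
step 12: P1: load  L5  ⟶  ISIS  (L5)  txn=∅  M[L5]=60
step 13: P3: store L2 := 21  ⟶  IIIM  (L2)  txn=BusRdX  M[L2]=50
step 14: P0: store L0 := 26  ⟶  MIII  (L0)  txn=BusRdX  M[L0]=30
step 15: P2: load  L4  ⟶  IISS  (L4)  txn=BusRd+Flush  M[L4]=10
step 16: P1: store L2 := 15  ⟶  IMII  (L2)  txn=BusRdX+Flush  M[L2]=21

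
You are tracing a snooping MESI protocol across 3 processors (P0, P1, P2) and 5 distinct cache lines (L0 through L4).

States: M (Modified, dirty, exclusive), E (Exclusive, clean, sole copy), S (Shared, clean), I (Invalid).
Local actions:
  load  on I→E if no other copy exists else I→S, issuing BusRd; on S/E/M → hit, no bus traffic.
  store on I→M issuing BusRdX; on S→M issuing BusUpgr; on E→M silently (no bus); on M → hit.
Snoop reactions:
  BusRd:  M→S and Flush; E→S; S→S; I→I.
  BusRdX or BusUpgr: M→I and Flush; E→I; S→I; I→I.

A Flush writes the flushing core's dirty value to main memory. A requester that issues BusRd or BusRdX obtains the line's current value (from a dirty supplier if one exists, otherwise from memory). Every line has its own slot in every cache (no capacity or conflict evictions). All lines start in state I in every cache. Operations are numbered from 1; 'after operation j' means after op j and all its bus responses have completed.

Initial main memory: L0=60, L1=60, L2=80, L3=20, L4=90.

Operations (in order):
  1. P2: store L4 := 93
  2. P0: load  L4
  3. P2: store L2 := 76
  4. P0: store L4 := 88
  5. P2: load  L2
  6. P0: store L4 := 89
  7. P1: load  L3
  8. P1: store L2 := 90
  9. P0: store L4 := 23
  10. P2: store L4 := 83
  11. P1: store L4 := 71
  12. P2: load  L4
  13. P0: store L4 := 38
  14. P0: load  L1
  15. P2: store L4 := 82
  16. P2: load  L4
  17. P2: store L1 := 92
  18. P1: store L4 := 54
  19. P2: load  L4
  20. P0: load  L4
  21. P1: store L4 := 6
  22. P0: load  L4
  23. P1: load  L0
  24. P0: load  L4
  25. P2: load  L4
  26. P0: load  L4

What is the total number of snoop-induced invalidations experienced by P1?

  op1 P2: store L4 := 93 → I/I/M on L4; bus BusRdX; mem=90
  op2 P0: load  L4 → S/I/S on L4; bus BusRd Flush; mem=93
  op3 P2: store L2 := 76 → I/I/M on L2; bus BusRdX; mem=80
  op4 P0: store L4 := 88 → M/I/I on L4; bus BusUpgr; mem=93
  op5 P2: load  L2 → I/I/M on L2; bus (none); mem=80
  op6 P0: store L4 := 89 → M/I/I on L4; bus (none); mem=93
  op7 P1: load  L3 → I/E/I on L3; bus BusRd; mem=20
  op8 P1: store L2 := 90 → I/M/I on L2; bus BusRdX Flush; mem=76
  op9 P0: store L4 := 23 → M/I/I on L4; bus (none); mem=93
  op10 P2: store L4 := 83 → I/I/M on L4; bus BusRdX Flush; mem=23
  op11 P1: store L4 := 71 → I/M/I on L4; bus BusRdX Flush; mem=83
  op12 P2: load  L4 → I/S/S on L4; bus BusRd Flush; mem=71
  op13 P0: store L4 := 38 → M/I/I on L4; bus BusRdX; mem=71
  op14 P0: load  L1 → E/I/I on L1; bus BusRd; mem=60
  op15 P2: store L4 := 82 → I/I/M on L4; bus BusRdX Flush; mem=38
  op16 P2: load  L4 → I/I/M on L4; bus (none); mem=38
  op17 P2: store L1 := 92 → I/I/M on L1; bus BusRdX; mem=60
  op18 P1: store L4 := 54 → I/M/I on L4; bus BusRdX Flush; mem=82
  op19 P2: load  L4 → I/S/S on L4; bus BusRd Flush; mem=54
  op20 P0: load  L4 → S/S/S on L4; bus BusRd; mem=54
  op21 P1: store L4 := 6 → I/M/I on L4; bus BusUpgr; mem=54
  op22 P0: load  L4 → S/S/I on L4; bus BusRd Flush; mem=6
  op23 P1: load  L0 → I/E/I on L0; bus BusRd; mem=60
  op24 P0: load  L4 → S/S/I on L4; bus (none); mem=6
  op25 P2: load  L4 → S/S/S on L4; bus BusRd; mem=6
  op26 P0: load  L4 → S/S/S on L4; bus (none); mem=6

invalidations = 1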